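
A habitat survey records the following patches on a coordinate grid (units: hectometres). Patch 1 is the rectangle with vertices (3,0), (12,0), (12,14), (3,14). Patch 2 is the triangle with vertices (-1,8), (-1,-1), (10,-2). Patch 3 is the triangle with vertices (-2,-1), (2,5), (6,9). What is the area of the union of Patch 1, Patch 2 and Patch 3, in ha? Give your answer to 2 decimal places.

165.67

By inclusion–exclusion:
Individual areas: |Patch 1| = 126, |Patch 2| = 49.5, |Patch 3| = 4.
|Patch 1∩Patch 2| = 10.4727.
|Patch 1∩Patch 3| = 1.125.
|Patch 2∩Patch 3| = 2.2306.
|Patch 1∩Patch 2∩Patch 3| = 0.
|Patch 1 ∪ Patch 2 ∪ Patch 3| = 179.5 − 13.8284 + 0 = 165.67.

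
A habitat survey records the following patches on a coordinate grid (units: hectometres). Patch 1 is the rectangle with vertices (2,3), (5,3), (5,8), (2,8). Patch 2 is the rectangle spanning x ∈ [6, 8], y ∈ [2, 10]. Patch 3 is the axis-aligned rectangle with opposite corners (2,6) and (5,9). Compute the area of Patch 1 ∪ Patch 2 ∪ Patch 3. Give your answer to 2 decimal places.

34.00

By inclusion–exclusion:
Individual areas: |Patch 1| = 15, |Patch 2| = 16, |Patch 3| = 9.
|Patch 1∩Patch 2| = 0 (no overlap).
|Patch 1∩Patch 3|: x∈[2,5], y∈[6,8] → 3·2 = 6.
|Patch 2∩Patch 3| = 0 (no overlap).
|Patch 1∩Patch 2∩Patch 3| = 0.
|Patch 1 ∪ Patch 2 ∪ Patch 3| = 40 − 6 + 0 = 34.00.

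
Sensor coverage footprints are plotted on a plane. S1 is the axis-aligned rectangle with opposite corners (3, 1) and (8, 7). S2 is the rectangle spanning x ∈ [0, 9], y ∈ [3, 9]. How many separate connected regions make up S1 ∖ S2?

1

S1 ∖ S2 is a single connected region.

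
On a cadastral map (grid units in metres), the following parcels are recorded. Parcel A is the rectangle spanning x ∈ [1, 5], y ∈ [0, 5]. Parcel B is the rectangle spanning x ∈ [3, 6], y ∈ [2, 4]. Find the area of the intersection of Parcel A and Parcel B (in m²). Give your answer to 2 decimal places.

|Parcel A∩Parcel B|: x∈[3,5], y∈[2,4] → 2·2 = 4.

4.00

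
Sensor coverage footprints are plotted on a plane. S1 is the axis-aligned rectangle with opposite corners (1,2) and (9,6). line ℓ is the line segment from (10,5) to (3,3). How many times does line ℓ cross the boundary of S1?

1

The segment meets the boundary at (9,4.714).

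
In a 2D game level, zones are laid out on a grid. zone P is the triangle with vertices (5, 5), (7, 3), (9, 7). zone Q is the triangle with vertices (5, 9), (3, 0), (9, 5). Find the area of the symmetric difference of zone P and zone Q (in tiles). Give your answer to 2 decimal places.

17.49

|zone P| = 6, |zone Q| = 22, |zone P∩zone Q| = 5.2554.
|zone P △ zone Q| = |zone P| + |zone Q| − 2·|zone P∩zone Q| = 6 + 22 − 10.5108 = 17.49.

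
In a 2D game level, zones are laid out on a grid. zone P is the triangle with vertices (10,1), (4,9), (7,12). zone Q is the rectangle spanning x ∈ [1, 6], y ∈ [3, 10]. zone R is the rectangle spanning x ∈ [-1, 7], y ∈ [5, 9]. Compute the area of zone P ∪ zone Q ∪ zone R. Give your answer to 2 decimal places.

60.50

By inclusion–exclusion:
Individual areas: |zone P| = 21, |zone Q| = 35, |zone R| = 32.
|zone P∩zone Q| = 4.1667.
|zone P∩zone R| = 6.
|zone Q∩zone R|: x∈[1,6], y∈[5,9] → 5·4 = 20.
|zone P∩zone Q∩zone R| = 2.6667.
|zone P ∪ zone Q ∪ zone R| = 88 − 30.1667 + 2.6667 = 60.50.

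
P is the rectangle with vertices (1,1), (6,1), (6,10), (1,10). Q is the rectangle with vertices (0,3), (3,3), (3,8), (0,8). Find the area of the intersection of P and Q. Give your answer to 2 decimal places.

10.00

|P∩Q|: x∈[1,3], y∈[3,8] → 2·5 = 10.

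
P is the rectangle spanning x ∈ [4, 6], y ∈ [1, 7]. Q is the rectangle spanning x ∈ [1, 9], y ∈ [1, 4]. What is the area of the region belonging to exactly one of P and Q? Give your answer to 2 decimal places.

|P∩Q|: x∈[4,6], y∈[1,4] → 2·3 = 6.
|P △ Q| = |P| + |Q| − 2·|P∩Q| = 12 + 24 − 12 = 24.00.

24.00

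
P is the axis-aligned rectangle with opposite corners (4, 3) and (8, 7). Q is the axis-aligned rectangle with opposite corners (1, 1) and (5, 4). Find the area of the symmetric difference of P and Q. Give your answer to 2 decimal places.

|P∩Q|: x∈[4,5], y∈[3,4] → 1·1 = 1.
|P △ Q| = |P| + |Q| − 2·|P∩Q| = 16 + 12 − 2 = 26.00.

26.00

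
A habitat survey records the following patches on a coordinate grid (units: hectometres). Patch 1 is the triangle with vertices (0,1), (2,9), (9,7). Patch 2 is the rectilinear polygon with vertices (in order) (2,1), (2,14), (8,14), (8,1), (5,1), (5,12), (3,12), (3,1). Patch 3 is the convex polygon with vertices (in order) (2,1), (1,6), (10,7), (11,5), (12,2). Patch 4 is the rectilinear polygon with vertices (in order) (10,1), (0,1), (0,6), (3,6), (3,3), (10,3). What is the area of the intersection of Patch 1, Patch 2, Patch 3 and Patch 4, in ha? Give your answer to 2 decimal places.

3.33

The intersection is the polygon with vertices (2,2.333), (2,6), (3,6), (3,3).
By the shoelace formula its area is 3.33.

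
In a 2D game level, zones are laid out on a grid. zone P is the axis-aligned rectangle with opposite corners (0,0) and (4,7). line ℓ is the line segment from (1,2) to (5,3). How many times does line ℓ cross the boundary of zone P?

The segment meets the boundary at (4,2.75).

1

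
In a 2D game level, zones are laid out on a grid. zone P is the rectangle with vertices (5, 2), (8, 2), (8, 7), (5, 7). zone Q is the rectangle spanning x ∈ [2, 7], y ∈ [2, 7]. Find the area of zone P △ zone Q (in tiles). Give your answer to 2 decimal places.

|zone P∩zone Q|: x∈[5,7], y∈[2,7] → 2·5 = 10.
|zone P △ zone Q| = |zone P| + |zone Q| − 2·|zone P∩zone Q| = 15 + 25 − 20 = 20.00.

20.00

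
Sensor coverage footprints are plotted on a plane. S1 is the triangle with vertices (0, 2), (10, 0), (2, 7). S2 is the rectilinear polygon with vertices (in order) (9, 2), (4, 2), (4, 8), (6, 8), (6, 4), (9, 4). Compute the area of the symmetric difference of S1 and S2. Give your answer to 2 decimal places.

32.93

|S1| = 27, |S2| = 18, |S1∩S2| = 6.0357.
|S1 △ S2| = |S1| + |S2| − 2·|S1∩S2| = 27 + 18 − 12.0714 = 32.93.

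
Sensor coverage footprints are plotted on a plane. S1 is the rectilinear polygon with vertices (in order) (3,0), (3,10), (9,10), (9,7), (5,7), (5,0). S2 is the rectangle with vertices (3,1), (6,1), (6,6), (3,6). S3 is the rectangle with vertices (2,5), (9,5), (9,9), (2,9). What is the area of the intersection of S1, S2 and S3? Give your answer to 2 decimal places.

2.00

The intersection is the polygon with vertices (5,6), (5,5), (3,5), (3,6).
By the shoelace formula its area is 2.00.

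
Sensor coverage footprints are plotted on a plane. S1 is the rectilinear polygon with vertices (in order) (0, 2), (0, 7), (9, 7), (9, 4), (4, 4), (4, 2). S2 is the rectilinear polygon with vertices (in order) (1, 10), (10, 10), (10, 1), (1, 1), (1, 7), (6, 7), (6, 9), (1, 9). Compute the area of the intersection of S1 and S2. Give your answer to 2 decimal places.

The intersection is the polygon with vertices (6,7), (9,7), (9,4), (4,4), (4,2), (1,2), (1,7).
By the shoelace formula its area is 30.00.

30.00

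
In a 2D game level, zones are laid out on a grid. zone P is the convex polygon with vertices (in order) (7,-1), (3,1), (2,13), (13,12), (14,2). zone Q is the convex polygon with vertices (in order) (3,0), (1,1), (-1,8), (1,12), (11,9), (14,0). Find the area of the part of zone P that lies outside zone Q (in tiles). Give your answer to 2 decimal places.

|zone P| = 134, |zone P∩zone Q| = 94.6389.
|zone P ∖ zone Q| = |zone P| − |zone P∩zone Q| = 134 − 94.6389 = 39.36.

39.36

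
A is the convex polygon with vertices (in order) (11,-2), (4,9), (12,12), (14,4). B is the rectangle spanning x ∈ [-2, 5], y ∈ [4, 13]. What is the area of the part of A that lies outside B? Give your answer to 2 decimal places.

71.53

|A| = 72.5, |A∩B| = 0.9732.
|A ∖ B| = |A| − |A∩B| = 72.5 − 0.9732 = 71.53.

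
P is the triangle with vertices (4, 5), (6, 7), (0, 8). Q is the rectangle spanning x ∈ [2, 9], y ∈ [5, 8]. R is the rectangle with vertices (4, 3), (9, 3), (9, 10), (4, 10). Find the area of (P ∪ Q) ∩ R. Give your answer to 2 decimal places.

15.00

The region (P ∪ Q) ∩ R is the polygon with vertices (9,8), (9,5), (4,5), (4,8).
By the shoelace formula its area is 15.00.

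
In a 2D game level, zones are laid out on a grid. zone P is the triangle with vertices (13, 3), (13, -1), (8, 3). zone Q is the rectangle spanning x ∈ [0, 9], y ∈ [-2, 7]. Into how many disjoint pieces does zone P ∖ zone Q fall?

1

zone P ∖ zone Q is a single connected region.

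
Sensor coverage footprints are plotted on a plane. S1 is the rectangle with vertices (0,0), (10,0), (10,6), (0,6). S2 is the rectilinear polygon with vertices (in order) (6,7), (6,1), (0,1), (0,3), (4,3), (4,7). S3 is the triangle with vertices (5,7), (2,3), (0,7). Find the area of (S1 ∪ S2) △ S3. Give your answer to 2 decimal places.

|S1 ∪ S2| = 62.
|(S1 ∪ S2) ∩ S3| = 6.25.
|(S1 ∪ S2) △ S3| = 62 + 10 − 12.5 = 59.50.

59.50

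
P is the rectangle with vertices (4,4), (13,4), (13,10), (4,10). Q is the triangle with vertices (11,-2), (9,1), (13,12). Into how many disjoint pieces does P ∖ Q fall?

2

P ∖ Q splits into 2 disjoint pieces (area 4.2857, area 43.0909).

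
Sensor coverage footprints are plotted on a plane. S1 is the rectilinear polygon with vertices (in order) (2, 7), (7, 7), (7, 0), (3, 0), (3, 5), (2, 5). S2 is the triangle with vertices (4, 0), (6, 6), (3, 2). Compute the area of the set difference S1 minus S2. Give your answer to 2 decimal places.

25.00

|S1| = 30, |S1∩S2| = 5.
|S1 ∖ S2| = |S1| − |S1∩S2| = 30 − 5 = 25.00.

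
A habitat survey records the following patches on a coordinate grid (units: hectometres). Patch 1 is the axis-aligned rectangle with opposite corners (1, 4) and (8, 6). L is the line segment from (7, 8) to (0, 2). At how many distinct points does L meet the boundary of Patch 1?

The segment meets the boundary at (2.333,4), (4.667,6).

2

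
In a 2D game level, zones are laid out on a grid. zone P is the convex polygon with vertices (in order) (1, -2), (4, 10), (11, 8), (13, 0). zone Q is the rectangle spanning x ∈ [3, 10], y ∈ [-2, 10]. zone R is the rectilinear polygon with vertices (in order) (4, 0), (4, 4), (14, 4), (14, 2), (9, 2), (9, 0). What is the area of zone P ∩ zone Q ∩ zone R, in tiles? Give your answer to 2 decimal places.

The intersection is the polygon with vertices (10,2), (9,2), (9,0), (4,0), (4,4), (10,4).
By the shoelace formula its area is 22.00.

22.00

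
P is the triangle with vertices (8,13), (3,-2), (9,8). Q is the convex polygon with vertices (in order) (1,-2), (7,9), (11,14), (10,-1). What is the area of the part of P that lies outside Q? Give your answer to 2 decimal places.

|P| = 20, |P∩Q| = 17.0841.
|P ∖ Q| = |P| − |P∩Q| = 20 − 17.0841 = 2.92.

2.92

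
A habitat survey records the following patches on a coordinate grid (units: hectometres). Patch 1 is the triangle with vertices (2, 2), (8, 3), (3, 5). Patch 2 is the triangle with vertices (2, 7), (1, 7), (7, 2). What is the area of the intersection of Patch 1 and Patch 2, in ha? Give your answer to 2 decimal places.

The intersection is the polygon with vertices (6.167,2.694), (3.769,4.692), (4.667,4.333), (6.286,2.714).
By the shoelace formula its area is 0.58.

0.58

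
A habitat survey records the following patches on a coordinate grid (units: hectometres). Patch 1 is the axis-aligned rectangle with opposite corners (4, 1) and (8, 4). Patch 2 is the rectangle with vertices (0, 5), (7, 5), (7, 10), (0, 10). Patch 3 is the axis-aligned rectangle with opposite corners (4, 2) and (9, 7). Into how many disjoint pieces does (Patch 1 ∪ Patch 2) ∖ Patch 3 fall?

(Patch 1 ∪ Patch 2) ∖ Patch 3 splits into 2 disjoint pieces (area 4, area 29).

2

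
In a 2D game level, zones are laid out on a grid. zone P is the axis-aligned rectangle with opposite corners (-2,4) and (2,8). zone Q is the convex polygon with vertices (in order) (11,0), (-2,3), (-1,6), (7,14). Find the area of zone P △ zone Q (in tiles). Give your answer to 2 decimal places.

87.67

|zone P| = 16, |zone Q| = 93, |zone P∩zone Q| = 10.6667.
|zone P △ zone Q| = |zone P| + |zone Q| − 2·|zone P∩zone Q| = 16 + 93 − 21.3333 = 87.67.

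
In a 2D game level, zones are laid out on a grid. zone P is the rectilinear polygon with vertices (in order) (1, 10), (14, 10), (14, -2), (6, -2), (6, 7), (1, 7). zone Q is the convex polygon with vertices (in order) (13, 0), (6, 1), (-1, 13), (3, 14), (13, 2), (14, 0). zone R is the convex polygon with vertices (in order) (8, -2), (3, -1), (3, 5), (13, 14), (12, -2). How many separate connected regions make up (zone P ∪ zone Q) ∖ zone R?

3

(zone P ∪ zone Q) ∖ zone R splits into 3 disjoint pieces (area 19.5, area 0.4, area 37.9486).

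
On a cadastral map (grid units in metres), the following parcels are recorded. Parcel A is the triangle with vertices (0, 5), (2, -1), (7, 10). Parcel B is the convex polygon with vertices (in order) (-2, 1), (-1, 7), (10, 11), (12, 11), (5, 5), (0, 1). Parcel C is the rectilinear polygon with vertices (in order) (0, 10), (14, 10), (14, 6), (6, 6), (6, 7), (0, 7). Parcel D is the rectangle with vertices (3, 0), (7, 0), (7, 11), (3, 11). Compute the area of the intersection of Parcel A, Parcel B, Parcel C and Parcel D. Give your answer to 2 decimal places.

The intersection is the polygon with vertices (6.95,9.891), (5.636,7), (3,7), (3,7.143), (6.741,9.815).
By the shoelace formula its area is 4.23.

4.23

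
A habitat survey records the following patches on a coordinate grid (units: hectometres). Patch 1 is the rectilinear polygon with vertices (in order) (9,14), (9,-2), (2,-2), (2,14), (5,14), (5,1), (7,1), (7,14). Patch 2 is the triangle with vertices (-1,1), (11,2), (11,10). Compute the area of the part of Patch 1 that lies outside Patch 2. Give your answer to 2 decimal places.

|Patch 1| = 86, |Patch 1∩Patch 2| = 21.
|Patch 1 ∖ Patch 2| = |Patch 1| − |Patch 1∩Patch 2| = 86 − 21 = 65.00.

65.00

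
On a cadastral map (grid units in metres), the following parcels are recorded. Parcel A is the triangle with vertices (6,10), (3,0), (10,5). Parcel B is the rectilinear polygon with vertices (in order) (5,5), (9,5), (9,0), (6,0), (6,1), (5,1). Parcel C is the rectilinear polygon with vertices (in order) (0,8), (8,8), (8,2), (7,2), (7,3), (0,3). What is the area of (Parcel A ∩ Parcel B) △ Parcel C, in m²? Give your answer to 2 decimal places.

|Parcel A ∩ Parcel B| = 8.5714.
|(Parcel A ∩ Parcel B) ∩ Parcel C| = 5.7857.
|(Parcel A ∩ Parcel B) △ Parcel C| = 8.5714 + 41 − 11.5714 = 38.00.

38.00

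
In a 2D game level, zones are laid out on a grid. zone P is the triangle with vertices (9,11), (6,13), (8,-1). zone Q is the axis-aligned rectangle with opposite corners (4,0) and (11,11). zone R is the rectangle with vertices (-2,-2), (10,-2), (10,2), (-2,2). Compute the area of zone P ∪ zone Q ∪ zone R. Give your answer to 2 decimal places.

By inclusion–exclusion:
Individual areas: |zone P| = 19, |zone Q| = 77, |zone R| = 48.
|zone P∩zone Q| = 16.1726.
|zone P∩zone R| = 1.0179.
|zone Q∩zone R|: x∈[4,10], y∈[0,2] → 6·2 = 12.
|zone P∩zone Q∩zone R| = 0.9048.
|zone P ∪ zone Q ∪ zone R| = 144 − 29.1905 + 0.9048 = 115.71.

115.71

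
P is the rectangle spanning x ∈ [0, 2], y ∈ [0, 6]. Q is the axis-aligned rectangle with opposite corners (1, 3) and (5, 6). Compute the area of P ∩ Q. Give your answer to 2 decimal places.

3.00

|P∩Q|: x∈[1,2], y∈[3,6] → 1·3 = 3.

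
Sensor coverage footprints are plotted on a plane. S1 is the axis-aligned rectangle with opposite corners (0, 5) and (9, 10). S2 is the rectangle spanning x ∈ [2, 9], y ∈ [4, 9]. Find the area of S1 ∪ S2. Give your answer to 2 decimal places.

By inclusion–exclusion:
Individual areas: |S1| = 45, |S2| = 35.
|S1∩S2|: x∈[2,9], y∈[5,9] → 7·4 = 28.
|S1 ∪ S2| = 80 − 28 = 52.00.

52.00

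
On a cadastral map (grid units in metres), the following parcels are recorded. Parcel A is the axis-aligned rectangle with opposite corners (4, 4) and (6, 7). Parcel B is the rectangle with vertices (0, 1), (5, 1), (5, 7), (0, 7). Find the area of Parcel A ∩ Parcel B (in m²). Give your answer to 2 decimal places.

3.00

|Parcel A∩Parcel B|: x∈[4,5], y∈[4,7] → 1·3 = 3.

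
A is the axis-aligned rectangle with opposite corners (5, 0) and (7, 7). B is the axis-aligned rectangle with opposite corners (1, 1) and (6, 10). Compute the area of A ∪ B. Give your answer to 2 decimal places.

53.00

By inclusion–exclusion:
Individual areas: |A| = 14, |B| = 45.
|A∩B|: x∈[5,6], y∈[1,7] → 1·6 = 6.
|A ∪ B| = 59 − 6 = 53.00.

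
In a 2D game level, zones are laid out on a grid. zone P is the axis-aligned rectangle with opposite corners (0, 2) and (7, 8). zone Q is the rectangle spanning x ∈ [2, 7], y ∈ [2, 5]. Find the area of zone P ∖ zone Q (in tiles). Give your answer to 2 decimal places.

|zone P∩zone Q|: x∈[2,7], y∈[2,5] → 5·3 = 15.
|zone P| = 42.
|zone P ∖ zone Q| = |zone P| − |zone P∩zone Q| = 42 − 15 = 27.00.

27.00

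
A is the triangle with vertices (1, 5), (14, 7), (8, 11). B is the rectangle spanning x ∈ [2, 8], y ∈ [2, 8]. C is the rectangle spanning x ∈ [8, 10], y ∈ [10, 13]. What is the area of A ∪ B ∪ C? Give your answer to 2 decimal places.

61.62

By inclusion–exclusion:
Individual areas: |A| = 32, |B| = 36, |C| = 6.
|A∩B| = 11.6291.
|A∩C| = 0.75.
|B∩C| = 0 (no overlap).
|A∩B∩C| = 0.
|A ∪ B ∪ C| = 74 − 12.3791 + 0 = 61.62.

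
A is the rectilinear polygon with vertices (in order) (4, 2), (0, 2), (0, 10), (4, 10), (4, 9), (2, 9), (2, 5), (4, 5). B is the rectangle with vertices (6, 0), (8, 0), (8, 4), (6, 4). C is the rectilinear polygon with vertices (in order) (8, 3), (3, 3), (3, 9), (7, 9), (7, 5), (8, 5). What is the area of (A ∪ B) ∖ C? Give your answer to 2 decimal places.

|A ∪ B| = 32.
|(A ∪ B) ∩ C| = 4.
|(A ∪ B) ∖ C| = 32 − 4 = 28.00.

28.00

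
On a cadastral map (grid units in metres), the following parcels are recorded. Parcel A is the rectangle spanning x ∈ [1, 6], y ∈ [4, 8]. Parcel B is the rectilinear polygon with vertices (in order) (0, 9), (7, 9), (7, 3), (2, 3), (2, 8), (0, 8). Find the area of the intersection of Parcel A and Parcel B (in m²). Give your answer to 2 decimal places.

16.00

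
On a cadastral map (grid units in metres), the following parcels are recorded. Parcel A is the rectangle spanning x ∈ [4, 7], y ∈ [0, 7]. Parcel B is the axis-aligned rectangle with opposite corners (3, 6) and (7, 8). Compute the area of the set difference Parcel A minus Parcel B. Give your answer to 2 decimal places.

|Parcel A∩Parcel B|: x∈[4,7], y∈[6,7] → 3·1 = 3.
|Parcel A| = 21.
|Parcel A ∖ Parcel B| = |Parcel A| − |Parcel A∩Parcel B| = 21 − 3 = 18.00.

18.00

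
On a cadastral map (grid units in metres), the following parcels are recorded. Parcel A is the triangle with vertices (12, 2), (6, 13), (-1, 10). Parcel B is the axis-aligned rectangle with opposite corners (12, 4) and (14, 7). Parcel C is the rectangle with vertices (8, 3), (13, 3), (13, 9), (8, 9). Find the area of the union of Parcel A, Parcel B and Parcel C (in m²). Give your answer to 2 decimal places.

By inclusion–exclusion:
Individual areas: |Parcel A| = 47.5, |Parcel B| = 6, |Parcel C| = 30.
|Parcel A∩Parcel B| = 0.
|Parcel A∩Parcel C| = 9.1735.
|Parcel B∩Parcel C|: x∈[12,13], y∈[4,7] → 1·3 = 3.
|Parcel A∩Parcel B∩Parcel C| = 0.
|Parcel A ∪ Parcel B ∪ Parcel C| = 83.5 − 12.1735 + 0 = 71.33.

71.33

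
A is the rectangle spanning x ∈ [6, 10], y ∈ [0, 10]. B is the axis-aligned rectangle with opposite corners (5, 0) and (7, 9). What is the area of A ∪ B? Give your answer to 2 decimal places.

49.00

By inclusion–exclusion:
Individual areas: |A| = 40, |B| = 18.
|A∩B|: x∈[6,7], y∈[0,9] → 1·9 = 9.
|A ∪ B| = 58 − 9 = 49.00.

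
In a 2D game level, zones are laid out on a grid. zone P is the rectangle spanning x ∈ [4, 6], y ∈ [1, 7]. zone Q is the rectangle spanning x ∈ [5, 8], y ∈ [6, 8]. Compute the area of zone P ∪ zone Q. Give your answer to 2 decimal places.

By inclusion–exclusion:
Individual areas: |zone P| = 12, |zone Q| = 6.
|zone P∩zone Q|: x∈[5,6], y∈[6,7] → 1·1 = 1.
|zone P ∪ zone Q| = 18 − 1 = 17.00.

17.00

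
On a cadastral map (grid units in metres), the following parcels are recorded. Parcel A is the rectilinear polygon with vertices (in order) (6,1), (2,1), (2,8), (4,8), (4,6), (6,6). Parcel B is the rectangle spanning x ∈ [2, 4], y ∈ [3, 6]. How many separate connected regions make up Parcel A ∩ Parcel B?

Parcel A ∩ Parcel B is a single connected region.

1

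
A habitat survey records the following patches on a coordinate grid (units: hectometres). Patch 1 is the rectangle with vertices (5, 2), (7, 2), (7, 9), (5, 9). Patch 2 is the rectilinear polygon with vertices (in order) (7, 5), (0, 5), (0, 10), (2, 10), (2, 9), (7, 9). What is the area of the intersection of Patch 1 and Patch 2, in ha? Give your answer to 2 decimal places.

8.00

The intersection is the polygon with vertices (7,5), (5,5), (5,9), (7,9).
By the shoelace formula its area is 8.00.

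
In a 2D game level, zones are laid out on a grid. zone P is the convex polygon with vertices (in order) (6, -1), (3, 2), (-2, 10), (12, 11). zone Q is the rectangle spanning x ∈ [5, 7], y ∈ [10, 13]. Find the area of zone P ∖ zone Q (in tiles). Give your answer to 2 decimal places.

|zone P| = 85.5, |zone P∩zone Q| = 1.1429.
|zone P ∖ zone Q| = |zone P| − |zone P∩zone Q| = 85.5 − 1.1429 = 84.36.

84.36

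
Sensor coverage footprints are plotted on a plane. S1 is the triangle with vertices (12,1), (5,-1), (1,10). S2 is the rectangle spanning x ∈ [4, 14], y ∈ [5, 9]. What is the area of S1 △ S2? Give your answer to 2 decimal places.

74.58

|S1| = 42.5, |S2| = 40, |S1∩S2| = 3.9596.
|S1 △ S2| = |S1| + |S2| − 2·|S1∩S2| = 42.5 + 40 − 7.9192 = 74.58.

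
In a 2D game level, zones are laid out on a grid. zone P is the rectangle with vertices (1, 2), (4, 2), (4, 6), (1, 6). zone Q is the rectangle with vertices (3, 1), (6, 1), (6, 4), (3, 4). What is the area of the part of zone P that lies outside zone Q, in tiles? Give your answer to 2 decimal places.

|zone P∩zone Q|: x∈[3,4], y∈[2,4] → 1·2 = 2.
|zone P| = 12.
|zone P ∖ zone Q| = |zone P| − |zone P∩zone Q| = 12 − 2 = 10.00.

10.00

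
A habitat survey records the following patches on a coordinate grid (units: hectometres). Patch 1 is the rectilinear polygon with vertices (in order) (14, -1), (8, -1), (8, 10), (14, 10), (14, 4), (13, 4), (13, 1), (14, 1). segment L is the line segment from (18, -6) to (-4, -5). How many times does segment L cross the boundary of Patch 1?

The segment lies entirely outside Patch 1 and never meets its boundary.

0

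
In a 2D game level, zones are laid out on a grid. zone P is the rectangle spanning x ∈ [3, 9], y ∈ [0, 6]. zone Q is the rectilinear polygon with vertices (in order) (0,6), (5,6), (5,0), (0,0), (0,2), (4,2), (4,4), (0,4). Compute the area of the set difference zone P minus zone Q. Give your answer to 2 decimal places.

26.00

|zone P| = 36, |zone P∩zone Q| = 10.
|zone P ∖ zone Q| = |zone P| − |zone P∩zone Q| = 36 − 10 = 26.00.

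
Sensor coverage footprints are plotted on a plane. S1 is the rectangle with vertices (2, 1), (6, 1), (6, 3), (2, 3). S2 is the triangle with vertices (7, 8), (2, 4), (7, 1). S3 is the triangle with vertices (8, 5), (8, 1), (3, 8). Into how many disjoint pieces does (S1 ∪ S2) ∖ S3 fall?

(S1 ∪ S2) ∖ S3 splits into 2 disjoint pieces (area 16.7394, area 2.0571).

2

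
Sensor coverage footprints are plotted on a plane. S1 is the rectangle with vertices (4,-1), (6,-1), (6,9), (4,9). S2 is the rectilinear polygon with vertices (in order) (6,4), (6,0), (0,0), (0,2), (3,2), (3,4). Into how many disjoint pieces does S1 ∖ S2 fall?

2

S1 ∖ S2 splits into 2 disjoint pieces (area 2, area 10).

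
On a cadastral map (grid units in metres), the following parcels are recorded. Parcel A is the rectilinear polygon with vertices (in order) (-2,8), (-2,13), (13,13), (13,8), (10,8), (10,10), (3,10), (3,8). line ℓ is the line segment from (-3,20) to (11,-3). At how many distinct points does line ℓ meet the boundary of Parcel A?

2

The segment meets the boundary at (3.087,10), (1.261,13).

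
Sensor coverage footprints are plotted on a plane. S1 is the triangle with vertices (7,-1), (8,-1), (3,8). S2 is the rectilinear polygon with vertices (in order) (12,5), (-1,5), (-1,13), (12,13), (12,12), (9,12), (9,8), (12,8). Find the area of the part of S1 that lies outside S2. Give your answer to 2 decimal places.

|S1| = 4.5, |S1∩S2| = 0.5.
|S1 ∖ S2| = |S1| − |S1∩S2| = 4.5 − 0.5 = 4.00.

4.00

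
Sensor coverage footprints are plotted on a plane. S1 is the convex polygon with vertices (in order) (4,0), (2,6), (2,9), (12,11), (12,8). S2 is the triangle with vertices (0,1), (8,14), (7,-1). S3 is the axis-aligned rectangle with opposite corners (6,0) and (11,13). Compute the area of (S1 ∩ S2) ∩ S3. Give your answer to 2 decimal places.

The region (S1 ∩ S2) ∩ S3 is the polygon with vertices (7.743,10.149), (7.286,3.286), (6,2), (6,9.8).
By the shoelace formula its area is 10.92.

10.92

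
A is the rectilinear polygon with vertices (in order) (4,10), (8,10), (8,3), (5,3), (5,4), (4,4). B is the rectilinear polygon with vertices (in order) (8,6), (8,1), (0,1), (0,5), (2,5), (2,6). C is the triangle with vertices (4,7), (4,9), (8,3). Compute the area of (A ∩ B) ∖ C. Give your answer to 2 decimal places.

9.50

|A ∩ B| = 11.
|(A ∩ B) ∩ C| = 1.5.
|(A ∩ B) ∖ C| = 11 − 1.5 = 9.50.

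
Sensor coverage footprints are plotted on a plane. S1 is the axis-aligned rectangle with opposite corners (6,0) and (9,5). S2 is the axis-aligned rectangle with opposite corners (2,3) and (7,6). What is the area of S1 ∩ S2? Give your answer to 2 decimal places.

2.00

|S1∩S2|: x∈[6,7], y∈[3,5] → 1·2 = 2.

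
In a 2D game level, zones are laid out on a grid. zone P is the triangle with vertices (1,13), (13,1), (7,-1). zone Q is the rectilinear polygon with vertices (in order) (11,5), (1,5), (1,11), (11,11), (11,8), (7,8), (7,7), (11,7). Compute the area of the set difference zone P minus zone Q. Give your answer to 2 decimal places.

30.86

|zone P| = 48, |zone P∩zone Q| = 17.1429.
|zone P ∖ zone Q| = |zone P| − |zone P∩zone Q| = 48 − 17.1429 = 30.86.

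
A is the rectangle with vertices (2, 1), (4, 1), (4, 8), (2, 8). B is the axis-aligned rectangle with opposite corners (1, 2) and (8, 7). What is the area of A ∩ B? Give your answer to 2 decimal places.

10.00

|A∩B|: x∈[2,4], y∈[2,7] → 2·5 = 10.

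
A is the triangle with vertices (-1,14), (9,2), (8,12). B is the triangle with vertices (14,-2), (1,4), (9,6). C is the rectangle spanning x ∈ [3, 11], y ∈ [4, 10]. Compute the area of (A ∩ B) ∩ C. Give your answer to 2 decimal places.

3.27

The region (A ∩ B) ∩ C is the polygon with vertices (6.241,5.31), (8.61,5.902), (8.8,4), (7.333,4).
By the shoelace formula its area is 3.27.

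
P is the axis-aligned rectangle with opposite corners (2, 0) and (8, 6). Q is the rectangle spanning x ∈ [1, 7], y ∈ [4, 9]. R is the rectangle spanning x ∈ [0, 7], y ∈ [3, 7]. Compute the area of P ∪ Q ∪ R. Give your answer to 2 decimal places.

By inclusion–exclusion:
Individual areas: |P| = 36, |Q| = 30, |R| = 28.
|P∩Q|: x∈[2,7], y∈[4,6] → 5·2 = 10.
|P∩R|: x∈[2,7], y∈[3,6] → 5·3 = 15.
|Q∩R|: x∈[1,7], y∈[4,7] → 6·3 = 18.
|P∩Q∩R| = 10.
|P ∪ Q ∪ R| = 94 − 43 + 10 = 61.00.

61.00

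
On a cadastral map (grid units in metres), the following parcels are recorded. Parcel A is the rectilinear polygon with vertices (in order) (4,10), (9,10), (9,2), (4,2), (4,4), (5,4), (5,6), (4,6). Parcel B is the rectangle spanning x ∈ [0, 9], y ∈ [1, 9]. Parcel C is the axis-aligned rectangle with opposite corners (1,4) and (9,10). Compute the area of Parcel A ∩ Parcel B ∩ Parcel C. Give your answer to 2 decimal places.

23.00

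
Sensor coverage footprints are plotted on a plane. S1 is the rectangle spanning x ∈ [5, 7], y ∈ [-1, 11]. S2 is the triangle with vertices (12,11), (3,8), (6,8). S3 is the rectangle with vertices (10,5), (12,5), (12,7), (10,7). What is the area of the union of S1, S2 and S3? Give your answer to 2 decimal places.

By inclusion–exclusion:
Individual areas: |S1| = 24, |S2| = 4.5, |S3| = 4.
|S1∩S2| = 1.75.
|S1∩S3| = 0 (no overlap).
|S2∩S3| = 0.
|S1∩S2∩S3| = 0.
|S1 ∪ S2 ∪ S3| = 32.5 − 1.75 + 0 = 30.75.

30.75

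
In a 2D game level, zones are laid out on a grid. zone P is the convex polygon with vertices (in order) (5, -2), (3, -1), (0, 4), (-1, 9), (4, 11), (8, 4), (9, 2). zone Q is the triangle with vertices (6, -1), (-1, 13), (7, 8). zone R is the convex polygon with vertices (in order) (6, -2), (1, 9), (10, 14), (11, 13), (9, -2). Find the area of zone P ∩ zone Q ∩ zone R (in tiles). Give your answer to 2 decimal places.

30.53

The intersection is the polygon with vertices (5,9.25), (6.791,6.116), (6,-1), (1,9), (1,9), (3.329,10.294).
By the shoelace formula its area is 30.53.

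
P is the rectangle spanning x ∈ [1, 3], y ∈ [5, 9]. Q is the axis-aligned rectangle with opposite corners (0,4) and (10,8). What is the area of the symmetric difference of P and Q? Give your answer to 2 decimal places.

|P∩Q|: x∈[1,3], y∈[5,8] → 2·3 = 6.
|P △ Q| = |P| + |Q| − 2·|P∩Q| = 8 + 40 − 12 = 36.00.

36.00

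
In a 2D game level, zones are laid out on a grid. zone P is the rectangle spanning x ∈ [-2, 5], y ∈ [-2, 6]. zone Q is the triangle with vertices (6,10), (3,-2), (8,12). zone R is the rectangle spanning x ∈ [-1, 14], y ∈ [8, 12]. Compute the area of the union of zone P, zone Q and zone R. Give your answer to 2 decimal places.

118.96

By inclusion–exclusion:
Individual areas: |zone P| = 56, |zone Q| = 9, |zone R| = 60.
|zone P∩zone Q| = 2.4.
|zone P∩zone R| = 0 (no overlap).
|zone Q∩zone R| = 3.6429.
|zone P∩zone Q∩zone R| = 0.
|zone P ∪ zone Q ∪ zone R| = 125 − 6.0429 + 0 = 118.96.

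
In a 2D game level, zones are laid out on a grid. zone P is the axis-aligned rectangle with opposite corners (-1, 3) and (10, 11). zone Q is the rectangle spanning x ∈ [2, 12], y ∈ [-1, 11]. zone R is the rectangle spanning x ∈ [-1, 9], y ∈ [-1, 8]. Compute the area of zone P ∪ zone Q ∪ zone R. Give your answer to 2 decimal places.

By inclusion–exclusion:
Individual areas: |zone P| = 88, |zone Q| = 120, |zone R| = 90.
|zone P∩zone Q|: x∈[2,10], y∈[3,11] → 8·8 = 64.
|zone P∩zone R|: x∈[-1,9], y∈[3,8] → 10·5 = 50.
|zone Q∩zone R|: x∈[2,9], y∈[-1,8] → 7·9 = 63.
|zone P∩zone Q∩zone R| = 35.
|zone P ∪ zone Q ∪ zone R| = 298 − 177 + 35 = 156.00.

156.00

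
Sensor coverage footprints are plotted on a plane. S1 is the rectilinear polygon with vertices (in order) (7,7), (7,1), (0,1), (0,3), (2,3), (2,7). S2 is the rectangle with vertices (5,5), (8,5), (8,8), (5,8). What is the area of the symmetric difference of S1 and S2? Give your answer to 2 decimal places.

35.00

|S1| = 34, |S2| = 9, |S1∩S2| = 4.
|S1 △ S2| = |S1| + |S2| − 2·|S1∩S2| = 34 + 9 − 8 = 35.00.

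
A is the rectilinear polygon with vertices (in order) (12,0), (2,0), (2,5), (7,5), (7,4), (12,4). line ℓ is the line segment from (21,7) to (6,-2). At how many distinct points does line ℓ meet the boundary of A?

The segment meets the boundary at (9.333,0), (12,1.6).

2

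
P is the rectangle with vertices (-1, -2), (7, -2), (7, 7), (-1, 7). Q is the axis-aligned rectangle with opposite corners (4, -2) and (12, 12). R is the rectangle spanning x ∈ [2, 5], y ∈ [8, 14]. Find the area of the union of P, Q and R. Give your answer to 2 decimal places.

By inclusion–exclusion:
Individual areas: |P| = 72, |Q| = 112, |R| = 18.
|P∩Q|: x∈[4,7], y∈[-2,7] → 3·9 = 27.
|P∩R| = 0 (no overlap).
|Q∩R|: x∈[4,5], y∈[8,12] → 1·4 = 4.
|P∩Q∩R| = 0.
|P ∪ Q ∪ R| = 202 − 31 + 0 = 171.00.

171.00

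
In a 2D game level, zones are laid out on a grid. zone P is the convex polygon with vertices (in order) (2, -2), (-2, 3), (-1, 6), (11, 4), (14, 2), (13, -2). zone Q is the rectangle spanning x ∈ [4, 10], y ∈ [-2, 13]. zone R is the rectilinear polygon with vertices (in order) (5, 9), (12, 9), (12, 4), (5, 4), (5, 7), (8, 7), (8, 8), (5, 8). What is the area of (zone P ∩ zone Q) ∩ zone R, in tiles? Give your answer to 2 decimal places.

2.92

The region (zone P ∩ zone Q) ∩ zone R is the polygon with vertices (10,4), (5,4), (5,5), (10,4.167).
By the shoelace formula its area is 2.92.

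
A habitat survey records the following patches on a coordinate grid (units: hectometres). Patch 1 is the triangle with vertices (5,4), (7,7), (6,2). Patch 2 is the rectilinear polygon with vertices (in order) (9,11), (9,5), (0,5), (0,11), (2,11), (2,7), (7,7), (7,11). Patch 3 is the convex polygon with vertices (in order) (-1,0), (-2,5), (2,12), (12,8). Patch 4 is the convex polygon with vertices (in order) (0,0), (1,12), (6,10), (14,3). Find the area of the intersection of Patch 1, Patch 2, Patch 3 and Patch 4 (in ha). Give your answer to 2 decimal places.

The intersection is the polygon with vertices (5.667,5), (7,7), (6.6,5).
By the shoelace formula its area is 0.93.

0.93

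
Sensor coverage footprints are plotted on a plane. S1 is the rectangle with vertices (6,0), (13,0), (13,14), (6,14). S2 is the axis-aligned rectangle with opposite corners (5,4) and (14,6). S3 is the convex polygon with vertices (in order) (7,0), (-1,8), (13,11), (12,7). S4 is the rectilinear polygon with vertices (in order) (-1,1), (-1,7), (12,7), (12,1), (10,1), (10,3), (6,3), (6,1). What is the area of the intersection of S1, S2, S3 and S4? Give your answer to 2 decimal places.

The intersection is the polygon with vertices (6,6), (11.286,6), (9.857,4), (6,4).
By the shoelace formula its area is 9.14.

9.14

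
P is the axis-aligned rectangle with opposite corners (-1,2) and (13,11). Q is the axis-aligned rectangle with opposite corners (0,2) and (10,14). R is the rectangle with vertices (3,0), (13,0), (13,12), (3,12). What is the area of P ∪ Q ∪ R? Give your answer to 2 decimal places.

By inclusion–exclusion:
Individual areas: |P| = 126, |Q| = 120, |R| = 120.
|P∩Q|: x∈[0,10], y∈[2,11] → 10·9 = 90.
|P∩R|: x∈[3,13], y∈[2,11] → 10·9 = 90.
|Q∩R|: x∈[3,10], y∈[2,12] → 7·10 = 70.
|P∩Q∩R| = 63.
|P ∪ Q ∪ R| = 366 − 250 + 63 = 179.00.

179.00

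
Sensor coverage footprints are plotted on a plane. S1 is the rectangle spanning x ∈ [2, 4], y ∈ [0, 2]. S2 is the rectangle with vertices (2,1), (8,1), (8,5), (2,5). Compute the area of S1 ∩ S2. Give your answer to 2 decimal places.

2.00

|S1∩S2|: x∈[2,4], y∈[1,2] → 2·1 = 2.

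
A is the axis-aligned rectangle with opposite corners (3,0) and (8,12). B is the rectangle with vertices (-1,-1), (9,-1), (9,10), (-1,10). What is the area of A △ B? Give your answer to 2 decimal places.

70.00

|A∩B|: x∈[3,8], y∈[0,10] → 5·10 = 50.
|A △ B| = |A| + |B| − 2·|A∩B| = 60 + 110 − 100 = 70.00.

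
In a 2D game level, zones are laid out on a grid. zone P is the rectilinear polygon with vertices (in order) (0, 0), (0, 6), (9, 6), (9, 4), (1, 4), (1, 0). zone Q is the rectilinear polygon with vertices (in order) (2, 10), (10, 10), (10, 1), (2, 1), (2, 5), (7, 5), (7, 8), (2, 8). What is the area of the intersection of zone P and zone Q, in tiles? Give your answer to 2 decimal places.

The intersection is the polygon with vertices (9,6), (9,4), (2,4), (2,5), (7,5), (7,6).
By the shoelace formula its area is 9.00.

9.00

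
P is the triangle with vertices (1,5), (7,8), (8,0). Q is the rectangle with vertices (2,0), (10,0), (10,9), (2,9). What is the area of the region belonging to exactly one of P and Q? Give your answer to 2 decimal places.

47.71

|P| = 25.5, |Q| = 72, |P∩Q| = 24.8929.
|P △ Q| = |P| + |Q| − 2·|P∩Q| = 25.5 + 72 − 49.7857 = 47.71.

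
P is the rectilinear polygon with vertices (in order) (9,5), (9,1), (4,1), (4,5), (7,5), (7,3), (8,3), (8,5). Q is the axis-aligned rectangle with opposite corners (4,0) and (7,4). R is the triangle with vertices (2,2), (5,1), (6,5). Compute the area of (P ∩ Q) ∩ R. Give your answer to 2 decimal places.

3.79

The region (P ∩ Q) ∩ R is the polygon with vertices (4,3.5), (4.667,4), (5.75,4), (5,1), (4,1.333).
By the shoelace formula its area is 3.79.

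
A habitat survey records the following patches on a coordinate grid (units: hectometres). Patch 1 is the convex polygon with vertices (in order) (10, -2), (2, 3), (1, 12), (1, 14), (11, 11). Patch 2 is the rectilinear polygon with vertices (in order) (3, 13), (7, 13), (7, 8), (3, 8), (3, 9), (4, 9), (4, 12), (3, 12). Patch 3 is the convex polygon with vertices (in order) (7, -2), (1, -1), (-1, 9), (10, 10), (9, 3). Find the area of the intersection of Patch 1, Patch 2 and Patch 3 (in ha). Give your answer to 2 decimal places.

5.77

The intersection is the polygon with vertices (7,8), (3,8), (3,9), (4,9), (4,9.454), (7,9.727).
By the shoelace formula its area is 5.77.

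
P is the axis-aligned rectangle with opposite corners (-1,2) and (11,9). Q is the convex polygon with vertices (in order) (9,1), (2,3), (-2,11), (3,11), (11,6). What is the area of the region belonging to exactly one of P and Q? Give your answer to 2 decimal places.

|P| = 84, |Q| = 74, |P∩Q| = 59.85.
|P △ Q| = |P| + |Q| − 2·|P∩Q| = 84 + 74 − 119.7 = 38.30.

38.30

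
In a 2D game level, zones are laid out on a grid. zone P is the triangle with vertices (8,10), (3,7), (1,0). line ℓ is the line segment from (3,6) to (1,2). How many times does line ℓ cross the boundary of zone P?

The segment meets the boundary at (2.333,4.667).

1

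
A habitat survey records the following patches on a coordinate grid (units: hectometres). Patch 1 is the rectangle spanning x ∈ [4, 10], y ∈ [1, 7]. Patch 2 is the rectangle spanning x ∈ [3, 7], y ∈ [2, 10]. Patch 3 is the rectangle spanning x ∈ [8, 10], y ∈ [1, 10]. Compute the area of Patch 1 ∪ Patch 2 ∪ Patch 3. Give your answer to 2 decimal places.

By inclusion–exclusion:
Individual areas: |Patch 1| = 36, |Patch 2| = 32, |Patch 3| = 18.
|Patch 1∩Patch 2|: x∈[4,7], y∈[2,7] → 3·5 = 15.
|Patch 1∩Patch 3|: x∈[8,10], y∈[1,7] → 2·6 = 12.
|Patch 2∩Patch 3| = 0 (no overlap).
|Patch 1∩Patch 2∩Patch 3| = 0.
|Patch 1 ∪ Patch 2 ∪ Patch 3| = 86 − 27 + 0 = 59.00.

59.00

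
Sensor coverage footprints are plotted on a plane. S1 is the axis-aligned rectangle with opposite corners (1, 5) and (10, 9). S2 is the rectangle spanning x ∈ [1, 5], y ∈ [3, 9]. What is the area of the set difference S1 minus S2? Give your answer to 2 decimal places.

|S1∩S2|: x∈[1,5], y∈[5,9] → 4·4 = 16.
|S1| = 36.
|S1 ∖ S2| = |S1| − |S1∩S2| = 36 − 16 = 20.00.

20.00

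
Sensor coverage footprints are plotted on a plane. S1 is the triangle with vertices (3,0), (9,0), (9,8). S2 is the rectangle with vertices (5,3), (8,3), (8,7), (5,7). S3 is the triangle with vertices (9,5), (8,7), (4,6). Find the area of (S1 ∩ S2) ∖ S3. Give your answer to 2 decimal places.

4.34

|S1 ∩ S2| = 5.0417.
|(S1 ∩ S2) ∩ S3| = 0.7014.
|(S1 ∩ S2) ∖ S3| = 5.0417 − 0.7014 = 4.34.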